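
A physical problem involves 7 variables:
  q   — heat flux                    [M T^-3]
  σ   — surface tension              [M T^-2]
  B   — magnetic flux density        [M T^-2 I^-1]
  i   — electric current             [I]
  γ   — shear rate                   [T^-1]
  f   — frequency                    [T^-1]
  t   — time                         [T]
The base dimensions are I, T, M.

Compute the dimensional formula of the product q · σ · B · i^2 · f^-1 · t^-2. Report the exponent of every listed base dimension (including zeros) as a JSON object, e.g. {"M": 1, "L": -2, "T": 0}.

Exponent matrix [I,T,M] × [q,σ,B,i,γ,f,t]:
  I: [ 0  0 -1  1  0  0  0]
  T: [-3 -2 -2  0 -1 -1  1]
  M: [ 1  1  1  0  0  0  0]
  [I]: (1)·0+(1)·0+(1)·-1+(2)·1+(-1)·0+(-2)·0 = 1
  [T]: (1)·-3+(1)·-2+(1)·-2+(2)·0+(-1)·-1+(-2)·1 = -8
  [M]: (1)·1+(1)·1+(1)·1+(2)·0+(-1)·0+(-2)·0 = 3
⇒ I T^-8 M^3

{"I": 1, "T": -8, "M": 3}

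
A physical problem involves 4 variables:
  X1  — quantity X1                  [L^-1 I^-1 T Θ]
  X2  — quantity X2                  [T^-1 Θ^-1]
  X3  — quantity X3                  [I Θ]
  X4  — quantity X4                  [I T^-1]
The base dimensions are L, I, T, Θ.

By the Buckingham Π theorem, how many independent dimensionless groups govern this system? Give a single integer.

1

Write exponents as rows L,I,T,Θ / cols X1,X2,X3,X4:
  L: [-1  0  0  0]
  I: [-1  0  1  1]
  T: [ 1 -1  0 -1]
  Θ: [ 1 -1  1  0]
Row reduction gives pivot columns X1,X2,X3; rank = 3
Π count = n − r = 4 − 3 = 1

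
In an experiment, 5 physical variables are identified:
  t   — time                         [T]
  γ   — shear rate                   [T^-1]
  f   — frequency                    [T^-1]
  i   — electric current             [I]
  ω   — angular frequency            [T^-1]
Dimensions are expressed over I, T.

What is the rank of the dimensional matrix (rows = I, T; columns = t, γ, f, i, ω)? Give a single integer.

2

Exponent matrix [I,T] × [t,γ,f,i,ω]:
  I: [ 0  0  0  1  0]
  T: [ 1 -1 -1  0 -1]
RREF → pivots at {t,i} ⇒ r = 2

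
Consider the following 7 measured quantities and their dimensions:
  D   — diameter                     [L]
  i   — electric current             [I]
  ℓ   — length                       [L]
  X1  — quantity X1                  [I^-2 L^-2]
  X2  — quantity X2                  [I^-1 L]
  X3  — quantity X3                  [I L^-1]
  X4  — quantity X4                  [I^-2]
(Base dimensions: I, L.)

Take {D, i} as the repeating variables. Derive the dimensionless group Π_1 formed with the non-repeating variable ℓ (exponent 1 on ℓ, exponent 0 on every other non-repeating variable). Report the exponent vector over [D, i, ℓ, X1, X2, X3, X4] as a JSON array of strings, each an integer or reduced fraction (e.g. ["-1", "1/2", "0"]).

["-1", "0", "1", "0", "0", "0", "0"]

Dimensional matrix (I×L by D×i×ℓ×X1×X2×X3×X4):
  I: [ 0  1  0 -2 -1  1 -2]
  L: [ 1  0  1 -2  1 -1  0]
RREF → pivots at {D,i} ⇒ r = 2
Repeat: D,i; free: ℓ,X1,X2,X3,X4
RREF:
  r0: [   1    0    1   -2    1   -1    0]
  r1: [   0    1    0   -2   -1    1   -2]
Fix exponent of ℓ at 1, X1 at 0, X2 at 0, X3 at 0, X4 at 0; solve each RREF row for its pivot's exponent:
  r0: exp(D) + (1)·1 = 0 ⇒ exp(D) = -1
  r1: exp(i) + (0)·1 = 0 ⇒ exp(i) = 0
Π_1 = D^-1 · ℓ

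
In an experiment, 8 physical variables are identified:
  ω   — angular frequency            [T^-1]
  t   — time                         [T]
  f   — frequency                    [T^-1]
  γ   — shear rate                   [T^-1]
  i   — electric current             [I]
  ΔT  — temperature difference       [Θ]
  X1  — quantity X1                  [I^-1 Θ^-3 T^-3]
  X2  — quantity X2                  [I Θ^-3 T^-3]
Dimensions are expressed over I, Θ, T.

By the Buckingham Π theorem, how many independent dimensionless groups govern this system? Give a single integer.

Exponent matrix [I,Θ,T] × [ω,t,f,γ,i,ΔT,X1,X2]:
  I: [ 0  0  0  0  1  0 -1  1]
  Θ: [ 0  0  0  0  0  1 -3 -3]
  T: [-1  1 -1 -1  0  0 -3 -3]
Echelon form has 3 nonzero rows (pivots: ω,i,ΔT)
n=8, r=3 ⇒ 5 dimensionless groups

5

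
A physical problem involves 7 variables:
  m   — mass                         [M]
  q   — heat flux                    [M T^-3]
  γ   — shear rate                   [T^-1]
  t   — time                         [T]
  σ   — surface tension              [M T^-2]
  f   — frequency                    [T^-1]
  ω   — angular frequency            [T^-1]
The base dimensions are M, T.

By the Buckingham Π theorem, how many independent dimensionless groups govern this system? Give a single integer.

5

Exponent matrix [M,T] × [m,q,γ,t,σ,f,ω]:
  M: [ 1  1  0  0  1  0  0]
  T: [ 0 -3 -1  1 -2 -1 -1]
RREF → pivots at {m,q} ⇒ r = 2
n=7, r=2 ⇒ 5 dimensionless groups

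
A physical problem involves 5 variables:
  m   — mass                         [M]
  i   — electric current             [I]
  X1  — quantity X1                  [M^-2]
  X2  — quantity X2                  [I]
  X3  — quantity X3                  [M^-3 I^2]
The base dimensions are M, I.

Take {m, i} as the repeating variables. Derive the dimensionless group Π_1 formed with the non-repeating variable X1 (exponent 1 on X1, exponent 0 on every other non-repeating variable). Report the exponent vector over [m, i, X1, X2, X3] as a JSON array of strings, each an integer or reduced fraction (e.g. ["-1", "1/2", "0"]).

["2", "0", "1", "0", "0"]

Exponent matrix [M,I] × [m,i,X1,X2,X3]:
  M: [ 1  0 -2  0 -3]
  I: [ 0  1  0  1  2]
RREF → pivots at {m,i} ⇒ r = 2
Repeat: m,i; free: X1,X2,X3
RREF:
  r0: [   1    0   -2    0   -3]
  r1: [   0    1    0    1    2]
Fix exponent of X1 at 1, X2 at 0, X3 at 0; solve each RREF row for its pivot's exponent:
  r0: exp(m) + (-2)·1 = 0 ⇒ exp(m) = 2
  r1: exp(i) + (0)·1 = 0 ⇒ exp(i) = 0
Π_1 = m^2 · X1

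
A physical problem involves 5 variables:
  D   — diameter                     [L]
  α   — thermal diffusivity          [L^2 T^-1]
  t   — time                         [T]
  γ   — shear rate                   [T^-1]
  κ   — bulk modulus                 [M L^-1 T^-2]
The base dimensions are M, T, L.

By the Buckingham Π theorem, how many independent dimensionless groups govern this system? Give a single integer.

2

Write exponents as rows M,T,L / cols D,α,t,γ,κ:
  M: [ 0  0  0  0  1]
  T: [ 0 -1  1 -1 -2]
  L: [ 1  2  0  0 -1]
RREF → pivots at {D,α,κ} ⇒ r = 3
5 vars − rank 3 = 2 Π groups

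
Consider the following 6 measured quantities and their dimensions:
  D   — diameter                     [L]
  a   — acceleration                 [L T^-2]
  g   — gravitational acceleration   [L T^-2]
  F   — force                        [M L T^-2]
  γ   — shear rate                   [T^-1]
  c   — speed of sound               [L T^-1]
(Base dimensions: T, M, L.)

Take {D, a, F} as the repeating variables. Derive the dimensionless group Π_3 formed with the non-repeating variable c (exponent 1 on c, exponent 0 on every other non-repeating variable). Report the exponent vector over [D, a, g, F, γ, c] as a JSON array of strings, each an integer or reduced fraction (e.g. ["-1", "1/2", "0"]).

["-1/2", "-1/2", "0", "0", "0", "1"]

Exponent matrix [T,M,L] × [D,a,g,F,γ,c]:
  T: [ 0 -2 -2 -2 -1 -1]
  M: [ 0  0  0  1  0  0]
  L: [ 1  1  1  1  0  1]
RREF → pivots at {D,a,F} ⇒ r = 3
Repeat: D,a,F; free: g,γ,c
RREF:
  r0: [   1    0    0    0 -1/2  1/2]
  r1: [   0    1    1    0  1/2  1/2]
  r2: [   0    0    0    1    0    0]
Fix exponent of c at 1, g at 0, γ at 0; solve each RREF row for its pivot's exponent:
  r0: exp(D) + (1/2)·1 = 0 ⇒ exp(D) = -1/2
  r1: exp(a) + (1/2)·1 = 0 ⇒ exp(a) = -1/2
  r2: exp(F) + (0)·1 = 0 ⇒ exp(F) = 0
Π_3 = D^(-1/2) · a^(-1/2) · c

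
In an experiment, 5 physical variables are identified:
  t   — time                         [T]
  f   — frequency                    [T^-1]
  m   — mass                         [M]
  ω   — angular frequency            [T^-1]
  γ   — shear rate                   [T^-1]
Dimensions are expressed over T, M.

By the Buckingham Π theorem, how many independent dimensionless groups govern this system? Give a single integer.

3

Exponent matrix [T,M] × [t,f,m,ω,γ]:
  T: [ 1 -1  0 -1 -1]
  M: [ 0  0  1  0  0]
Row reduction gives pivot columns t,m; rank = 2
5 vars − rank 2 = 3 Π groups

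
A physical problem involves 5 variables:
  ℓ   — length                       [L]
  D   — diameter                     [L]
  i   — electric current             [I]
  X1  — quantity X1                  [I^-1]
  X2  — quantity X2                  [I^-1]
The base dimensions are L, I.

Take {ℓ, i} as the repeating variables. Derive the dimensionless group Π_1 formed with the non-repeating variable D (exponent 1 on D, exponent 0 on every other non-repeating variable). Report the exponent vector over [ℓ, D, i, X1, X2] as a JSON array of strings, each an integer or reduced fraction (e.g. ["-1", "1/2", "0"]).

["-1", "1", "0", "0", "0"]

Dimensional matrix (L×I by ℓ×D×i×X1×X2):
  L: [ 1  1  0  0  0]
  I: [ 0  0  1 -1 -1]
Echelon form has 2 nonzero rows (pivots: ℓ,i)
Pivot set = {ℓ,i}, free = {D,X1,X2}
RREF:
  r0: [   1    1    0    0    0]
  r1: [   0    0    1   -1   -1]
Fix exponent of D at 1, X1 at 0, X2 at 0; solve each RREF row for its pivot's exponent:
  r0: exp(ℓ) + (1)·1 = 0 ⇒ exp(ℓ) = -1
  r1: exp(i) + (0)·1 = 0 ⇒ exp(i) = 0
Π_1 = ℓ^-1 · D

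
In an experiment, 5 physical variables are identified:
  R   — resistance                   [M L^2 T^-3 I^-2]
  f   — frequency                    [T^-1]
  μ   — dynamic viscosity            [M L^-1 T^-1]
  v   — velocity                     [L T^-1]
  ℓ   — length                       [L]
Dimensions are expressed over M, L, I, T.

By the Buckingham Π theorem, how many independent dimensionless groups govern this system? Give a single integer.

1

Dimensional matrix (M×L×I×T by R×f×μ×v×ℓ):
  M: [ 1  0  1  0  0]
  L: [ 2  0 -1  1  1]
  I: [-2  0  0  0  0]
  T: [-3 -1 -1 -1  0]
RREF → pivots at {R,f,μ,v} ⇒ r = 4
5 vars − rank 4 = 1 Π group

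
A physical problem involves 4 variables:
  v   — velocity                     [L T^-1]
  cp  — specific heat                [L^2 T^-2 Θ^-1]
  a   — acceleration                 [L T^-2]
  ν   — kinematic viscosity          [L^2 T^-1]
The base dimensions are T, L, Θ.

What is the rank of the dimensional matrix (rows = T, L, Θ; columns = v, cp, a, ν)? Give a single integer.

Exponent matrix [T,L,Θ] × [v,cp,a,ν]:
  T: [-1 -2 -2 -1]
  L: [ 1  2  1  2]
  Θ: [ 0 -1  0  0]
Row reduction gives pivot columns v,cp,a; rank = 3

3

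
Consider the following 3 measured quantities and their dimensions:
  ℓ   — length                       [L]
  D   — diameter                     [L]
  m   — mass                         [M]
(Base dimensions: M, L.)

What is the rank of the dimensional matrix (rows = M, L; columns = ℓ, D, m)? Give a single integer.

Write exponents as rows M,L / cols ℓ,D,m:
  M: [ 0  0  1]
  L: [ 1  1  0]
RREF → pivots at {ℓ,m} ⇒ r = 2

2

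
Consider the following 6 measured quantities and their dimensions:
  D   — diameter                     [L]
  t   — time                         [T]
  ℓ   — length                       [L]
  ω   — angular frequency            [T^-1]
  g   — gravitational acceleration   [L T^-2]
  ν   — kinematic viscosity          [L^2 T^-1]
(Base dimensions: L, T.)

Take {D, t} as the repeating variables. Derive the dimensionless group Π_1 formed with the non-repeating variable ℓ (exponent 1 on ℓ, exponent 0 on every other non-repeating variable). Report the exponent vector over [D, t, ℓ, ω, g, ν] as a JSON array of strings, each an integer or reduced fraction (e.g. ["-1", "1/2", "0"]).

["-1", "0", "1", "0", "0", "0"]

Exponent matrix [L,T] × [D,t,ℓ,ω,g,ν]:
  L: [ 1  0  1  0  1  2]
  T: [ 0  1  0 -1 -2 -1]
RREF → pivots at {D,t} ⇒ r = 2
Pivot set = {D,t}, free = {ℓ,ω,g,ν}
RREF:
  r0: [   1    0    1    0    1    2]
  r1: [   0    1    0   -1   -2   -1]
Fix exponent of ℓ at 1, ω at 0, g at 0, ν at 0; solve each RREF row for its pivot's exponent:
  r0: exp(D) + (1)·1 = 0 ⇒ exp(D) = -1
  r1: exp(t) + (0)·1 = 0 ⇒ exp(t) = 0
Π_1 = D^-1 · ℓ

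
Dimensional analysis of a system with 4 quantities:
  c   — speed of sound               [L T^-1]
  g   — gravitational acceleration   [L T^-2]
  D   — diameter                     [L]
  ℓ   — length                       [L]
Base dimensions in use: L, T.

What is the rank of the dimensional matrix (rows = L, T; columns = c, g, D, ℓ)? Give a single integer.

Write exponents as rows L,T / cols c,g,D,ℓ:
  L: [ 1  1  1  1]
  T: [-1 -2  0  0]
Row reduction gives pivot columns c,g; rank = 2

2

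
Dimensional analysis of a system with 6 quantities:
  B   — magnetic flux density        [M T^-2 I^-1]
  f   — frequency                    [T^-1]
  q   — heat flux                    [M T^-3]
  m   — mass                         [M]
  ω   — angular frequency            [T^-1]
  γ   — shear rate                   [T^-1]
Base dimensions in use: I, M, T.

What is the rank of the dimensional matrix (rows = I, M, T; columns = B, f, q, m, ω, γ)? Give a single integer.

Dimensional matrix (I×M×T by B×f×q×m×ω×γ):
  I: [-1  0  0  0  0  0]
  M: [ 1  0  1  1  0  0]
  T: [-2 -1 -3  0 -1 -1]
Echelon form has 3 nonzero rows (pivots: B,f,q)

3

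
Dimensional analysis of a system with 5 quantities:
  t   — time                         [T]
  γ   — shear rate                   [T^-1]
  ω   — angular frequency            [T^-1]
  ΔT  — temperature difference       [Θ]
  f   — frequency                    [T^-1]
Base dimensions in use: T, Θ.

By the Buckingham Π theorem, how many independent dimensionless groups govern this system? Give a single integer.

Write exponents as rows T,Θ / cols t,γ,ω,ΔT,f:
  T: [ 1 -1 -1  0 -1]
  Θ: [ 0  0  0  1  0]
Row reduction gives pivot columns t,ΔT; rank = 2
5 vars − rank 2 = 3 Π groups

3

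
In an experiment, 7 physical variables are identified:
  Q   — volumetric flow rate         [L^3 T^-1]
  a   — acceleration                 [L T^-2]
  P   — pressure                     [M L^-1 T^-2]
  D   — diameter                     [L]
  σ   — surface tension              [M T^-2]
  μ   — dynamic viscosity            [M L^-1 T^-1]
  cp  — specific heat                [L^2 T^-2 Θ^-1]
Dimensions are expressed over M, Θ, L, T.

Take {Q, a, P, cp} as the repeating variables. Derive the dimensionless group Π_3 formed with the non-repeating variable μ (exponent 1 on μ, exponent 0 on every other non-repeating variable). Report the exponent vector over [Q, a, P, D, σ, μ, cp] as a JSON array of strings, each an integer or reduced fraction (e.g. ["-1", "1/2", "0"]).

["-1/5", "3/5", "-1", "0", "0", "1", "0"]

Dimensional matrix (M×Θ×L×T by Q×a×P×D×σ×μ×cp):
  M: [ 0  0  1  0  1  1  0]
  Θ: [ 0  0  0  0  0  0 -1]
  L: [ 3  1 -1  1  0 -1  2]
  T: [-1 -2 -2  0 -2 -1 -2]
RREF → pivots at {Q,a,P,cp} ⇒ r = 4
Repeat: Q,a,P,cp; free: D,σ,μ
RREF:
  r0: [   1    0    0  2/5  2/5  1/5    0]
  r1: [   0    1    0 -1/5 -1/5 -3/5    0]
  r2: [   0    0    1    0    1    1    0]
  r3: [   0    0    0    0    0    0    1]
Fix exponent of μ at 1, D at 0, σ at 0; solve each RREF row for its pivot's exponent:
  r0: exp(Q) + (1/5)·1 = 0 ⇒ exp(Q) = -1/5
  r1: exp(a) + (-3/5)·1 = 0 ⇒ exp(a) = 3/5
  r2: exp(P) + (1)·1 = 0 ⇒ exp(P) = -1
  r3: exp(cp) + (0)·1 = 0 ⇒ exp(cp) = 0
Π_3 = Q^(-1/5) · a^(3/5) · P^-1 · μ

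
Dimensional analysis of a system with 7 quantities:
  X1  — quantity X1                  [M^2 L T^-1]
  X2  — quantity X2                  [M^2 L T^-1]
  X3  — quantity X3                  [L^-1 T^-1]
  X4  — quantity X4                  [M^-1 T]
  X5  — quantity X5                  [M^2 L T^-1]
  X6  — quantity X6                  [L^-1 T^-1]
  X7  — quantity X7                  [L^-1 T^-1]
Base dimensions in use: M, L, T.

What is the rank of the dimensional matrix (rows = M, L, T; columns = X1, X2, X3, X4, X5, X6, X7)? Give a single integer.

2

Dimensional matrix (M×L×T by X1×X2×X3×X4×X5×X6×X7):
  M: [ 2  2  0 -1  2  0  0]
  L: [ 1  1 -1  0  1 -1 -1]
  T: [-1 -1 -1  1 -1 -1 -1]
Row reduction gives pivot columns X1,X3; rank = 2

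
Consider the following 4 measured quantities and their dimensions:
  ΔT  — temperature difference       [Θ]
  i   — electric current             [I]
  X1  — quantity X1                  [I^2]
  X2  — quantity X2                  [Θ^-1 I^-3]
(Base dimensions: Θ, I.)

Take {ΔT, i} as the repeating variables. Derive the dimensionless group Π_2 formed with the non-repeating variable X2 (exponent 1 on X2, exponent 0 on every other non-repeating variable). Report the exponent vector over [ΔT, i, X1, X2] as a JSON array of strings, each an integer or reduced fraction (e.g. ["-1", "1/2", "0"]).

["1", "3", "0", "1"]

Dimensional matrix (Θ×I by ΔT×i×X1×X2):
  Θ: [ 1  0  0 -1]
  I: [ 0  1  2 -3]
Echelon form has 2 nonzero rows (pivots: ΔT,i)
Pivot set = {ΔT,i}, free = {X1,X2}
RREF:
  r0: [   1    0    0   -1]
  r1: [   0    1    2   -3]
Fix exponent of X2 at 1, X1 at 0; solve each RREF row for its pivot's exponent:
  r0: exp(ΔT) + (-1)·1 = 0 ⇒ exp(ΔT) = 1
  r1: exp(i) + (-3)·1 = 0 ⇒ exp(i) = 3
Π_2 = ΔT · i^3 · X2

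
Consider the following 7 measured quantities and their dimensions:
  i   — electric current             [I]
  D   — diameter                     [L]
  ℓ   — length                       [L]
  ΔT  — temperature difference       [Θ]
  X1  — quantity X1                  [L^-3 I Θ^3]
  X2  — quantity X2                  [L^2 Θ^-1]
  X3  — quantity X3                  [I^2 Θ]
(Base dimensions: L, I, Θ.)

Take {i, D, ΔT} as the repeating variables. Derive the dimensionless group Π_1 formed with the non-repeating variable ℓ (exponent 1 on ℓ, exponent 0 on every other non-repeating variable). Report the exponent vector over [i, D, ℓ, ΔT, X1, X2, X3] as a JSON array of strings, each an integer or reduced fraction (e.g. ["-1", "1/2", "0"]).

["0", "-1", "1", "0", "0", "0", "0"]

Write exponents as rows L,I,Θ / cols i,D,ℓ,ΔT,X1,X2,X3:
  L: [ 0  1  1  0 -3  2  0]
  I: [ 1  0  0  0  1  0  2]
  Θ: [ 0  0  0  1  3 -1  1]
Row reduction gives pivot columns i,D,ΔT; rank = 3
Repeat: i,D,ΔT; free: ℓ,X1,X2,X3
RREF:
  r0: [   1    0    0    0    1    0    2]
  r1: [   0    1    1    0   -3    2    0]
  r2: [   0    0    0    1    3   -1    1]
Fix exponent of ℓ at 1, X1 at 0, X2 at 0, X3 at 0; solve each RREF row for its pivot's exponent:
  r0: exp(i) + (0)·1 = 0 ⇒ exp(i) = 0
  r1: exp(D) + (1)·1 = 0 ⇒ exp(D) = -1
  r2: exp(ΔT) + (0)·1 = 0 ⇒ exp(ΔT) = 0
Π_1 = D^-1 · ℓ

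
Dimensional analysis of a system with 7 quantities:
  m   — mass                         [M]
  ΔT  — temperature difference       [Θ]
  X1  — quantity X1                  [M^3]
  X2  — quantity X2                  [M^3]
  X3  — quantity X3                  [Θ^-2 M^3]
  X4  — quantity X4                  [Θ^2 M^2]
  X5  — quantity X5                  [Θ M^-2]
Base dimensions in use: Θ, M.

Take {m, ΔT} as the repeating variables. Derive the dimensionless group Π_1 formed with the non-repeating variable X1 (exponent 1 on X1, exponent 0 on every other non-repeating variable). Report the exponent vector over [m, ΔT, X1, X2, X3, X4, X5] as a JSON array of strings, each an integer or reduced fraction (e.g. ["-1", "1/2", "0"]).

["-3", "0", "1", "0", "0", "0", "0"]

Write exponents as rows Θ,M / cols m,ΔT,X1,X2,X3,X4,X5:
  Θ: [ 0  1  0  0 -2  2  1]
  M: [ 1  0  3  3  3  2 -2]
RREF → pivots at {m,ΔT} ⇒ r = 2
Repeat: m,ΔT; free: X1,X2,X3,X4,X5
RREF:
  r0: [   1    0    3    3    3    2   -2]
  r1: [   0    1    0    0   -2    2    1]
Fix exponent of X1 at 1, X2 at 0, X3 at 0, X4 at 0, X5 at 0; solve each RREF row for its pivot's exponent:
  r0: exp(m) + (3)·1 = 0 ⇒ exp(m) = -3
  r1: exp(ΔT) + (0)·1 = 0 ⇒ exp(ΔT) = 0
Π_1 = m^-3 · X1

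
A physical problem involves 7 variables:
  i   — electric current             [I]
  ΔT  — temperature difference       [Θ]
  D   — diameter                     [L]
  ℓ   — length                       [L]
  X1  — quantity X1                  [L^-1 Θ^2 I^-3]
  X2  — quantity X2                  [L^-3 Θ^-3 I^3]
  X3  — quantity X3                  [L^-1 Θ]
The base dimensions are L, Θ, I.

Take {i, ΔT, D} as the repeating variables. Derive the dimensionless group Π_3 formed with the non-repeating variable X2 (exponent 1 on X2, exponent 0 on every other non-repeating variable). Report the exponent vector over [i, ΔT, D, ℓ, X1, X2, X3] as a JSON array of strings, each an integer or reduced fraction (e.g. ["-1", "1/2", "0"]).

["-3", "3", "3", "0", "0", "1", "0"]

Dimensional matrix (L×Θ×I by i×ΔT×D×ℓ×X1×X2×X3):
  L: [ 0  0  1  1 -1 -3 -1]
  Θ: [ 0  1  0  0  2 -3  1]
  I: [ 1  0  0  0 -3  3  0]
RREF → pivots at {i,ΔT,D} ⇒ r = 3
Pivot set = {i,ΔT,D}, free = {ℓ,X1,X2,X3}
RREF:
  r0: [   1    0    0    0   -3    3    0]
  r1: [   0    1    0    0    2   -3    1]
  r2: [   0    0    1    1   -1   -3   -1]
Fix exponent of X2 at 1, ℓ at 0, X1 at 0, X3 at 0; solve each RREF row for its pivot's exponent:
  r0: exp(i) + (3)·1 = 0 ⇒ exp(i) = -3
  r1: exp(ΔT) + (-3)·1 = 0 ⇒ exp(ΔT) = 3
  r2: exp(D) + (-3)·1 = 0 ⇒ exp(D) = 3
Π_3 = i^-3 · ΔT^3 · D^3 · X2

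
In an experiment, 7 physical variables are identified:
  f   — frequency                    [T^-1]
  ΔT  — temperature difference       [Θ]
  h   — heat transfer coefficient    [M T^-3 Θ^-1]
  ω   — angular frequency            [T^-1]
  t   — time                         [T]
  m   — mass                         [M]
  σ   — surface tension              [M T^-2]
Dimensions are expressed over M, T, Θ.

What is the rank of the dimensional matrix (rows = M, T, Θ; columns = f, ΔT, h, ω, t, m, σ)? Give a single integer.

3

Dimensional matrix (M×T×Θ by f×ΔT×h×ω×t×m×σ):
  M: [ 0  0  1  0  0  1  1]
  T: [-1  0 -3 -1  1  0 -2]
  Θ: [ 0  1 -1  0  0  0  0]
RREF → pivots at {f,ΔT,h} ⇒ r = 3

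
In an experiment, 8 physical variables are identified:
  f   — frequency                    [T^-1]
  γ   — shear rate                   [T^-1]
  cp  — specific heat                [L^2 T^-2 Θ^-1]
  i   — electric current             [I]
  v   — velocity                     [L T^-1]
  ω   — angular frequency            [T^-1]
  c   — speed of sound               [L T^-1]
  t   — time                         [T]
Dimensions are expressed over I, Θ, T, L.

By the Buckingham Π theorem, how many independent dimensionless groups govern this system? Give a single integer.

Dimensional matrix (I×Θ×T×L by f×γ×cp×i×v×ω×c×t):
  I: [ 0  0  0  1  0  0  0  0]
  Θ: [ 0  0 -1  0  0  0  0  0]
  T: [-1 -1 -2  0 -1 -1 -1  1]
  L: [ 0  0  2  0  1  0  1  0]
RREF → pivots at {f,cp,i,v} ⇒ r = 4
8 vars − rank 4 = 4 Π groups

4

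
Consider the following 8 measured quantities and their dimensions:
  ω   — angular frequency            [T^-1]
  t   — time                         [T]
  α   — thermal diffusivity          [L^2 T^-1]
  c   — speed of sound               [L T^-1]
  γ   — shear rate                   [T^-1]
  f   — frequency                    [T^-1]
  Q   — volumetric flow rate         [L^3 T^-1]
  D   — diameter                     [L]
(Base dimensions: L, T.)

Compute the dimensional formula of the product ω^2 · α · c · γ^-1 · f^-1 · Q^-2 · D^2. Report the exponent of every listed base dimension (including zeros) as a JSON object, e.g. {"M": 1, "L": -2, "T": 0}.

{"L": -1, "T": 0}

Dimensional matrix (L×T by ω×t×α×c×γ×f×Q×D):
  L: [ 0  0  2  1  0  0  3  1]
  T: [-1  1 -1 -1 -1 -1 -1  0]
  [L]: (2)·0+(1)·2+(1)·1+(-1)·0+(-1)·0+(-2)·3+(2)·1 = -1
  [T]: (2)·-1+(1)·-1+(1)·-1+(-1)·-1+(-1)·-1+(-2)·-1+(2)·0 = 0
⇒ L^-1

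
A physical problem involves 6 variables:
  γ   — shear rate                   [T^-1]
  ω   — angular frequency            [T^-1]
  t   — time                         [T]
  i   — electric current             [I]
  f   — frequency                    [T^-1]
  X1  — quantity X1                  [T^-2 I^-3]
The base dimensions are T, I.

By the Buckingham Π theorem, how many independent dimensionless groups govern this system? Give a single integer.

4

Exponent matrix [T,I] × [γ,ω,t,i,f,X1]:
  T: [-1 -1  1  0 -1 -2]
  I: [ 0  0  0  1  0 -3]
Echelon form has 2 nonzero rows (pivots: γ,i)
6 vars − rank 2 = 4 Π groups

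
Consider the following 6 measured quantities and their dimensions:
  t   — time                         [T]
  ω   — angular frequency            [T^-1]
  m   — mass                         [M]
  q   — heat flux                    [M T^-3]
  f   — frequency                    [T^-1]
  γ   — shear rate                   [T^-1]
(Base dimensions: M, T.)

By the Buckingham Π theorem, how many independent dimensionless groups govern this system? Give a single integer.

Dimensional matrix (M×T by t×ω×m×q×f×γ):
  M: [ 0  0  1  1  0  0]
  T: [ 1 -1  0 -3 -1 -1]
RREF → pivots at {t,m} ⇒ r = 2
Π count = n − r = 6 − 2 = 4

4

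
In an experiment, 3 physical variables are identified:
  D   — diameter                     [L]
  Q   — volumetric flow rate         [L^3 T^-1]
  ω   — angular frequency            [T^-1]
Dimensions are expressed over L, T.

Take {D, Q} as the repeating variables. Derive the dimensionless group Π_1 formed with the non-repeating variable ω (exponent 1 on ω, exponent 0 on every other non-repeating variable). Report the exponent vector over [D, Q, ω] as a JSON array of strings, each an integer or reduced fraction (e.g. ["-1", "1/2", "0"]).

["3", "-1", "1"]

Dimensional matrix (L×T by D×Q×ω):
  L: [ 1  3  0]
  T: [ 0 -1 -1]
RREF → pivots at {D,Q} ⇒ r = 2
Pivot set = {D,Q}, free = {ω}
RREF:
  r0: [   1    0   -3]
  r1: [   0    1    1]
Fix exponent of ω at 1; solve each RREF row for its pivot's exponent:
  r0: exp(D) + (-3)·1 = 0 ⇒ exp(D) = 3
  r1: exp(Q) + (1)·1 = 0 ⇒ exp(Q) = -1
Π_1 = D^3 · Q^-1 · ω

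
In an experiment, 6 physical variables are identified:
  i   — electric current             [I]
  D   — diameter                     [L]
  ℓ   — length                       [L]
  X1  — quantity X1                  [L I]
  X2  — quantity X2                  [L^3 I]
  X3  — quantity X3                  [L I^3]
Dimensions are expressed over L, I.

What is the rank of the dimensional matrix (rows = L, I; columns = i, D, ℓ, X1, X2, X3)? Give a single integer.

2

Write exponents as rows L,I / cols i,D,ℓ,X1,X2,X3:
  L: [ 0  1  1  1  3  1]
  I: [ 1  0  0  1  1  3]
Row reduction gives pivot columns i,D; rank = 2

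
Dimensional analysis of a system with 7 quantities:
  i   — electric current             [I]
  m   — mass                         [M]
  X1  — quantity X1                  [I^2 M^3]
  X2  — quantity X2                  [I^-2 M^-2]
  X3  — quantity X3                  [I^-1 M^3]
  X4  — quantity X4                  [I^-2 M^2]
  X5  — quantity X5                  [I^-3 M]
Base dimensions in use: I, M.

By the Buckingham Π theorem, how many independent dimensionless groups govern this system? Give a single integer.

5

Write exponents as rows I,M / cols i,m,X1,X2,X3,X4,X5:
  I: [ 1  0  2 -2 -1 -2 -3]
  M: [ 0  1  3 -2  3  2  1]
Row reduction gives pivot columns i,m; rank = 2
7 vars − rank 2 = 5 Π groups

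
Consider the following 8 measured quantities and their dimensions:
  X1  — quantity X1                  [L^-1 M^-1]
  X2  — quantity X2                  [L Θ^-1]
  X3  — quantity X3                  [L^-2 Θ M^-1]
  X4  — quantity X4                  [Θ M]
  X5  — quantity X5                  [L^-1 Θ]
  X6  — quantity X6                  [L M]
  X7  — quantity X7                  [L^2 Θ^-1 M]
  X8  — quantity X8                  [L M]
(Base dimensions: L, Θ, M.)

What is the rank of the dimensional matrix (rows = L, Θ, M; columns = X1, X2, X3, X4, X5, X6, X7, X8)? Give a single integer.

2

Dimensional matrix (L×Θ×M by X1×X2×X3×X4×X5×X6×X7×X8):
  L: [-1  1 -2  0 -1  1  2  1]
  Θ: [ 0 -1  1  1  1  0 -1  0]
  M: [-1  0 -1  1  0  1  1  1]
Echelon form has 2 nonzero rows (pivots: X1,X2)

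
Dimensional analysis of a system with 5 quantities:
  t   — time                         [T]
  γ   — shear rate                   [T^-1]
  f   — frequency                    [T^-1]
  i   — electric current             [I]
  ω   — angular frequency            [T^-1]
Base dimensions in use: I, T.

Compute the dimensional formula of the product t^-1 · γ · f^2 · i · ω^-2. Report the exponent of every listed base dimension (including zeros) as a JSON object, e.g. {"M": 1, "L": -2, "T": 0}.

{"I": 1, "T": -2}

Exponent matrix [I,T] × [t,γ,f,i,ω]:
  I: [ 0  0  0  1  0]
  T: [ 1 -1 -1  0 -1]
  [I]: (-1)·0+(1)·0+(2)·0+(1)·1+(-2)·0 = 1
  [T]: (-1)·1+(1)·-1+(2)·-1+(1)·0+(-2)·-1 = -2
⇒ I T^-2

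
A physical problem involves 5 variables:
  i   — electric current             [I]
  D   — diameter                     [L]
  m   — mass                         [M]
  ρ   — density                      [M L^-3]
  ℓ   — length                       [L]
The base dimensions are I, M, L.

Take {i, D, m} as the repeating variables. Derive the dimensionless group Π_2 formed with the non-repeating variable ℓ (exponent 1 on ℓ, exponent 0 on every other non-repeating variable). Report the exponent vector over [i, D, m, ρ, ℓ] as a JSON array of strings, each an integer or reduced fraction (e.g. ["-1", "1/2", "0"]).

["0", "-1", "0", "0", "1"]

Exponent matrix [I,M,L] × [i,D,m,ρ,ℓ]:
  I: [ 1  0  0  0  0]
  M: [ 0  0  1  1  0]
  L: [ 0  1  0 -3  1]
RREF → pivots at {i,D,m} ⇒ r = 3
Repeat: i,D,m; free: ρ,ℓ
RREF:
  r0: [   1    0    0    0    0]
  r1: [   0    1    0   -3    1]
  r2: [   0    0    1    1    0]
Fix exponent of ℓ at 1, ρ at 0; solve each RREF row for its pivot's exponent:
  r0: exp(i) + (0)·1 = 0 ⇒ exp(i) = 0
  r1: exp(D) + (1)·1 = 0 ⇒ exp(D) = -1
  r2: exp(m) + (0)·1 = 0 ⇒ exp(m) = 0
Π_2 = D^-1 · ℓ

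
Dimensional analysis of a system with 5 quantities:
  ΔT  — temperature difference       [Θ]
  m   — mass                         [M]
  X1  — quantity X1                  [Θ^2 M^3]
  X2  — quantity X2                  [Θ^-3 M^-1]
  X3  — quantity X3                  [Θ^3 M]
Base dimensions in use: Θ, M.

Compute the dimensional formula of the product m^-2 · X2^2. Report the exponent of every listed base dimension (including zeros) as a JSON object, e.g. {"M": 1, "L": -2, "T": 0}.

Exponent matrix [Θ,M] × [ΔT,m,X1,X2,X3]:
  Θ: [ 1  0  2 -3  3]
  M: [ 0  1  3 -1  1]
  [Θ]: (-2)·0+(2)·-3 = -6
  [M]: (-2)·1+(2)·-1 = -4
⇒ Θ^-6 M^-4

{"Θ": -6, "M": -4}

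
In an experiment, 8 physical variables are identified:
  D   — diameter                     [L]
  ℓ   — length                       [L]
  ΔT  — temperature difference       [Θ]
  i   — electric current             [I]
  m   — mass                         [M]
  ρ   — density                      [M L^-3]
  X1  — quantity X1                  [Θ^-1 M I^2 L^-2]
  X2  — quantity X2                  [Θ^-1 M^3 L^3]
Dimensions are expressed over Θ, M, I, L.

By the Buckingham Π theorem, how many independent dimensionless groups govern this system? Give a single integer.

Write exponents as rows Θ,M,I,L / cols D,ℓ,ΔT,i,m,ρ,X1,X2:
  Θ: [ 0  0  1  0  0  0 -1 -1]
  M: [ 0  0  0  0  1  1  1  3]
  I: [ 0  0  0  1  0  0  2  0]
  L: [ 1  1  0  0  0 -3 -2  3]
RREF → pivots at {D,ΔT,i,m} ⇒ r = 4
8 vars − rank 4 = 4 Π groups

4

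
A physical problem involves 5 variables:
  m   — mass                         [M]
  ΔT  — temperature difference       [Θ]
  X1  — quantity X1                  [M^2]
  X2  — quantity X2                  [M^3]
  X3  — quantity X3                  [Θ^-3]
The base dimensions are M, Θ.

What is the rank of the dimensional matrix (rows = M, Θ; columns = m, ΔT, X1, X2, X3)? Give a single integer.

Exponent matrix [M,Θ] × [m,ΔT,X1,X2,X3]:
  M: [ 1  0  2  3  0]
  Θ: [ 0  1  0  0 -3]
Row reduction gives pivot columns m,ΔT; rank = 2

2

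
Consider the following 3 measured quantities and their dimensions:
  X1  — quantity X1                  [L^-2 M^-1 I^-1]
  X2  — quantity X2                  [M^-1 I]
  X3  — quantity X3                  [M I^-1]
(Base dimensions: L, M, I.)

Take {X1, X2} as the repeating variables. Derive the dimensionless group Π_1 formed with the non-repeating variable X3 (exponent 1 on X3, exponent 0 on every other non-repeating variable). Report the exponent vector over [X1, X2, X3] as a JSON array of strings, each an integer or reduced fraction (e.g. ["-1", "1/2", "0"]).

["0", "1", "1"]

Write exponents as rows L,M,I / cols X1,X2,X3:
  L: [-2  0  0]
  M: [-1 -1  1]
  I: [-1  1 -1]
Echelon form has 2 nonzero rows (pivots: X1,X2)
Repeat: X1,X2; free: X3
RREF:
  r0: [   1    0    0]
  r1: [   0    1   -1]
  r2: [   0    0    0]
Fix exponent of X3 at 1; solve each RREF row for its pivot's exponent:
  r0: exp(X1) + (0)·1 = 0 ⇒ exp(X1) = 0
  r1: exp(X2) + (-1)·1 = 0 ⇒ exp(X2) = 1
Π_1 = X2 · X3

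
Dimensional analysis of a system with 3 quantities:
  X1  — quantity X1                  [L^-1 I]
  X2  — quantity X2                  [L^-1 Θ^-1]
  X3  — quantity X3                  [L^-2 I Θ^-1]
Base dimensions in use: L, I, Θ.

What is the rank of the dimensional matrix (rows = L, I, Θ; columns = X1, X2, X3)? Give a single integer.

Dimensional matrix (L×I×Θ by X1×X2×X3):
  L: [-1 -1 -2]
  I: [ 1  0  1]
  Θ: [ 0 -1 -1]
RREF → pivots at {X1,X2} ⇒ r = 2

2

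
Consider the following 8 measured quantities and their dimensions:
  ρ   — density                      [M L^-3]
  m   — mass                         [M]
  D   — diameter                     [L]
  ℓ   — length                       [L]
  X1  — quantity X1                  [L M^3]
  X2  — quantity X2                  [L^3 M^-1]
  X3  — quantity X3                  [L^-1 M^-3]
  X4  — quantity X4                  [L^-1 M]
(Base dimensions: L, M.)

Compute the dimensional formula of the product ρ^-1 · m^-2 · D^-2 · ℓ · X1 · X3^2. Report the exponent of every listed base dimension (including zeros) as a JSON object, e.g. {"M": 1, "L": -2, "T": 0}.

{"L": 1, "M": -6}

Dimensional matrix (L×M by ρ×m×D×ℓ×X1×X2×X3×X4):
  L: [-3  0  1  1  1  3 -1 -1]
  M: [ 1  1  0  0  3 -1 -3  1]
  [L]: (-1)·-3+(-2)·0+(-2)·1+(1)·1+(1)·1+(2)·-1 = 1
  [M]: (-1)·1+(-2)·1+(-2)·0+(1)·0+(1)·3+(2)·-3 = -6
⇒ L M^-6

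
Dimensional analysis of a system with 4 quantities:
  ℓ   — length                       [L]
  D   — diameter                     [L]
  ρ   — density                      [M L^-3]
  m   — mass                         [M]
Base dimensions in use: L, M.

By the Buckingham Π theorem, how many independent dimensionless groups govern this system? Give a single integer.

Write exponents as rows L,M / cols ℓ,D,ρ,m:
  L: [ 1  1 -3  0]
  M: [ 0  0  1  1]
Echelon form has 2 nonzero rows (pivots: ℓ,ρ)
n=4, r=2 ⇒ 2 dimensionless groups

2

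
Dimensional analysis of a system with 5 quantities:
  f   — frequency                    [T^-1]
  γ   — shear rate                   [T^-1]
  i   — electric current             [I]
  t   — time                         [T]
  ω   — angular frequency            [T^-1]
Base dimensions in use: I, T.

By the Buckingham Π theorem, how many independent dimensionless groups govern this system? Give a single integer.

3

Exponent matrix [I,T] × [f,γ,i,t,ω]:
  I: [ 0  0  1  0  0]
  T: [-1 -1  0  1 -1]
Row reduction gives pivot columns f,i; rank = 2
Π count = n − r = 5 − 2 = 3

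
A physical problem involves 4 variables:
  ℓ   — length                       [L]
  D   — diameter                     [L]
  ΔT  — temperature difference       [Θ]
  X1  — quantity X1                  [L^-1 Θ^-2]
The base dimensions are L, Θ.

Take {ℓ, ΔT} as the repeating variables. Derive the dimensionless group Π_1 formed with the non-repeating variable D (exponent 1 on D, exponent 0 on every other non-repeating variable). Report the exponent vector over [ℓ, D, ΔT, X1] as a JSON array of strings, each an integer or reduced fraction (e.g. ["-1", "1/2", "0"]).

Exponent matrix [L,Θ] × [ℓ,D,ΔT,X1]:
  L: [ 1  1  0 -1]
  Θ: [ 0  0  1 -2]
Row reduction gives pivot columns ℓ,ΔT; rank = 2
Pivot set = {ℓ,ΔT}, free = {D,X1}
RREF:
  r0: [   1    1    0   -1]
  r1: [   0    0    1   -2]
Fix exponent of D at 1, X1 at 0; solve each RREF row for its pivot's exponent:
  r0: exp(ℓ) + (1)·1 = 0 ⇒ exp(ℓ) = -1
  r1: exp(ΔT) + (0)·1 = 0 ⇒ exp(ΔT) = 0
Π_1 = ℓ^-1 · D

["-1", "1", "0", "0"]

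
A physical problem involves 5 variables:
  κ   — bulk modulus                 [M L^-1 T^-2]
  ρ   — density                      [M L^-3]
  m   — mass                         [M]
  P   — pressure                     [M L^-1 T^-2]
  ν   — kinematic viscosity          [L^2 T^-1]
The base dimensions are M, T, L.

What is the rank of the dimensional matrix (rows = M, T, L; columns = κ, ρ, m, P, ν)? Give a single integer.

3

Exponent matrix [M,T,L] × [κ,ρ,m,P,ν]:
  M: [ 1  1  1  1  0]
  T: [-2  0  0 -2 -1]
  L: [-1 -3  0 -1  2]
RREF → pivots at {κ,ρ,m} ⇒ r = 3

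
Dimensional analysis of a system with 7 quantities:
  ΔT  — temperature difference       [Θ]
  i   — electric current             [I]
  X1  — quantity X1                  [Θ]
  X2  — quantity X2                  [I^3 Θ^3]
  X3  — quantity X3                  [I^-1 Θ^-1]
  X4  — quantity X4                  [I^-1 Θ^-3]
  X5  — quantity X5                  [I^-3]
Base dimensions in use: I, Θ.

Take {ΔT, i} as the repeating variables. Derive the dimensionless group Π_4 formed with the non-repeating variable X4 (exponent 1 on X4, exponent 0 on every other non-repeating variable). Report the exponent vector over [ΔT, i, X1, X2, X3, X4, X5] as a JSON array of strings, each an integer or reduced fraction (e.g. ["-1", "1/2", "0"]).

["3", "1", "0", "0", "0", "1", "0"]

Write exponents as rows I,Θ / cols ΔT,i,X1,X2,X3,X4,X5:
  I: [ 0  1  0  3 -1 -1 -3]
  Θ: [ 1  0  1  3 -1 -3  0]
RREF → pivots at {ΔT,i} ⇒ r = 2
Pivot set = {ΔT,i}, free = {X1,X2,X3,X4,X5}
RREF:
  r0: [   1    0    1    3   -1   -3    0]
  r1: [   0    1    0    3   -1   -1   -3]
Fix exponent of X4 at 1, X1 at 0, X2 at 0, X3 at 0, X5 at 0; solve each RREF row for its pivot's exponent:
  r0: exp(ΔT) + (-3)·1 = 0 ⇒ exp(ΔT) = 3
  r1: exp(i) + (-1)·1 = 0 ⇒ exp(i) = 1
Π_4 = ΔT^3 · i · X4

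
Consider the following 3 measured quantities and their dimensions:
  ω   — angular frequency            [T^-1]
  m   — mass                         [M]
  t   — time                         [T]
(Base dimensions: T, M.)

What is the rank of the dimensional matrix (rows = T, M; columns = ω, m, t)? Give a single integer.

2

Exponent matrix [T,M] × [ω,m,t]:
  T: [-1  0  1]
  M: [ 0  1  0]
Echelon form has 2 nonzero rows (pivots: ω,m)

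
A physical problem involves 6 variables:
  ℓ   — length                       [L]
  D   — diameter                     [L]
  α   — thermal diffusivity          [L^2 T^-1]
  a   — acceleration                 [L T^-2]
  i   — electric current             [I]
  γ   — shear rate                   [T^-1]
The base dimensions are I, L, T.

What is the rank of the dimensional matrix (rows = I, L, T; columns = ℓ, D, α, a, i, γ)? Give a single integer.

3

Exponent matrix [I,L,T] × [ℓ,D,α,a,i,γ]:
  I: [ 0  0  0  0  1  0]
  L: [ 1  1  2  1  0  0]
  T: [ 0  0 -1 -2  0 -1]
Echelon form has 3 nonzero rows (pivots: ℓ,α,i)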